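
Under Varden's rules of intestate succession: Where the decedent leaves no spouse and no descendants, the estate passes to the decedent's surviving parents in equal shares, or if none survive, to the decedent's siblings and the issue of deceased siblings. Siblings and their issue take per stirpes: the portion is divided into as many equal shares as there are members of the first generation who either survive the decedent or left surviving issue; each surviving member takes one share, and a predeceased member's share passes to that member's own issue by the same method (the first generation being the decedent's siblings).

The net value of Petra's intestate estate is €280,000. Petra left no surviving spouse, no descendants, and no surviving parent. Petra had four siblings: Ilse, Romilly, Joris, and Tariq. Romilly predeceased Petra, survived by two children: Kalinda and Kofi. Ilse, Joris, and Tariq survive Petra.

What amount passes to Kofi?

The entire €280,000 passes to the siblings and their issue.
That amount (€280,000) is divided into 4 shares of €70,000: Ilse, Joris, and Tariq each take €70,000; Romilly's €70,000 share passes to Romilly's issue.
Romilly's share (€70,000) is divided into 2 shares of €35,000: Kalinda and Kofi each take €35,000.

Kofi receives €35,000.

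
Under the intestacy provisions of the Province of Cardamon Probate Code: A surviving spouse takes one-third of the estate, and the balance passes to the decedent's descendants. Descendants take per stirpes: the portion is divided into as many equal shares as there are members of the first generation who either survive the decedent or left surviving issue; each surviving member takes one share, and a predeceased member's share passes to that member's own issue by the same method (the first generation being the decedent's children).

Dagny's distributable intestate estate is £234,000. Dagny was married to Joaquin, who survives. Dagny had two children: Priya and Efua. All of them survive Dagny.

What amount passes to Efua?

Joaquin takes one-third of £234,000 = £78,000. The remaining £156,000 passes to the descendants.
The descendants' portion (£156,000) is divided into 2 shares of £78,000: Priya and Efua each take £78,000.

Efua receives £78,000.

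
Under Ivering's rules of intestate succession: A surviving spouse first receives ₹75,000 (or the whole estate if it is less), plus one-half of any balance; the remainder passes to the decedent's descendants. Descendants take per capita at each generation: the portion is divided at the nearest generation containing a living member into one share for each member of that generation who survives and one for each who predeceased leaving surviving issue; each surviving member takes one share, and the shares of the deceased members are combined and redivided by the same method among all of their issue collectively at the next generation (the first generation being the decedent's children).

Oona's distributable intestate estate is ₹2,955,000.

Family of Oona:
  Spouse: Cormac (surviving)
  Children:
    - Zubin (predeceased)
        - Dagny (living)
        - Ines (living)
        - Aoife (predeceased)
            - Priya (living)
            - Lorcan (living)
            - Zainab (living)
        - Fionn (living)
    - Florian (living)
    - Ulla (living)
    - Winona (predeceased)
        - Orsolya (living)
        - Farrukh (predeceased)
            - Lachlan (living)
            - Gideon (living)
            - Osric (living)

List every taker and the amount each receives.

Cormac: ₹1,515,000; Dagny: ₹120,000; Ines: ₹120,000; Priya: ₹40,000; Lorcan: ₹40,000; Zainab: ₹40,000; Fionn: ₹120,000; Florian: ₹360,000; Ulla: ₹360,000; Orsolya: ₹120,000; Lachlan: ₹40,000; Gideon: ₹40,000; Osric: ₹40,000

Cormac first takes ₹75,000, leaving a balance of ₹2,880,000. Cormac then takes one-half of the balance (₹1,440,000), for a total of ₹1,515,000. The remaining ₹1,440,000 passes to the descendants.
The descendants' portion (₹1,440,000) is divided at the children's generation into 4 shares of ₹360,000. Florian and Ulla each take ₹360,000. The 2 shares of the deceased (Zubin and Winona) are combined into a pool of ₹720,000.
That pool (₹720,000) is divided at the grandchildren's generation into 6 shares of ₹120,000. Dagny, Ines, Fionn, and Orsolya each take ₹120,000. The 2 shares of the deceased (Aoife and Farrukh) are combined into a pool of ₹240,000.
That pool (₹240,000) is divided at the great-grandchildren's generation equally among Priya, Lorcan, Zainab, Lachlan, Gideon, and Osric: ₹40,000 each.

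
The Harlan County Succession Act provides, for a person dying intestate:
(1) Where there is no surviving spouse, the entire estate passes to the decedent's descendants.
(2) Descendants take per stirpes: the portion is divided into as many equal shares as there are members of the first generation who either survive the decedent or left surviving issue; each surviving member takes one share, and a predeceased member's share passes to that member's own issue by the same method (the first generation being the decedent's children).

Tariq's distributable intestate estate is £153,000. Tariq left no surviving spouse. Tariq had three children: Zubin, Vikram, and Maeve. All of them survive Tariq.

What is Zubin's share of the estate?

Zubin receives £51,000.

The entire £153,000 passes to the descendants.
That amount (£153,000) is divided into 3 shares of £51,000: Zubin, Vikram, and Maeve each take £51,000.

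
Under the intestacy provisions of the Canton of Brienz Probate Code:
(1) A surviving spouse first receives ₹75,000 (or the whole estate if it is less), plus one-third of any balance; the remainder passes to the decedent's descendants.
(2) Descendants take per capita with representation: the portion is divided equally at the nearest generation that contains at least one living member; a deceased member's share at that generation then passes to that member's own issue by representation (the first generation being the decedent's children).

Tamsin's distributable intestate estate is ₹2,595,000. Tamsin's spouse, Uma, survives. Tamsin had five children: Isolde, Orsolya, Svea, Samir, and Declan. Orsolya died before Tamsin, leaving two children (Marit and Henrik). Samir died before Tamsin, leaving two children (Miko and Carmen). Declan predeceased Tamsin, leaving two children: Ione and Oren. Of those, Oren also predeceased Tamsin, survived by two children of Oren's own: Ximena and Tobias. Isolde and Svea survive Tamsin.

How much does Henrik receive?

Henrik receives ₹168,000.

Uma first takes ₹75,000, leaving a balance of ₹2,520,000. Uma then takes one-third of the balance (₹840,000), for a total of ₹915,000. The remaining ₹1,680,000 passes to the descendants.
The descendants' portion (₹1,680,000) is divided into 5 shares of ₹336,000: Isolde and Svea each take ₹336,000; Orsolya's ₹336,000 share passes to Orsolya's issue; Samir's ₹336,000 share passes to Samir's issue; Declan's ₹336,000 share passes to Declan's issue.
Orsolya's share (₹336,000) is divided into 2 shares of ₹168,000: Marit and Henrik each take ₹168,000.
Samir's share (₹336,000) is divided into 2 shares of ₹168,000: Miko and Carmen each take ₹168,000.
Declan's share (₹336,000) is divided into 2 shares of ₹168,000: Ione takes ₹168,000; Oren's ₹168,000 share passes to Oren's issue.
Oren's share (₹168,000) is divided into 2 shares of ₹84,000: Ximena and Tobias each take ₹84,000.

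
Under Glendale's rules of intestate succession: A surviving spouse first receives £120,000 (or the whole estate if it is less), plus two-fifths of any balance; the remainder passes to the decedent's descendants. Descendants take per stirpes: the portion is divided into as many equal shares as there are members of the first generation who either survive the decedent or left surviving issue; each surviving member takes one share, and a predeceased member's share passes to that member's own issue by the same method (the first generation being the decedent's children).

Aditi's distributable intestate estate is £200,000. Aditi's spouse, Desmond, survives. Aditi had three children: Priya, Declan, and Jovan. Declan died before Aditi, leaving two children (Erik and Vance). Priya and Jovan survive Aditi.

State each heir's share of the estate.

Desmond first takes £120,000, leaving a balance of £80,000. Desmond then takes two-fifths of the balance (£32,000), for a total of £152,000. The remaining £48,000 passes to the descendants.
The descendants' portion (£48,000) is divided into 3 shares of £16,000: Priya and Jovan each take £16,000; Declan's £16,000 share passes to Declan's issue.
Declan's share (£16,000) is divided into 2 shares of £8,000: Erik and Vance each take £8,000.

Desmond: £152,000; Priya: £16,000; Erik: £8,000; Vance: £8,000; Jovan: £16,000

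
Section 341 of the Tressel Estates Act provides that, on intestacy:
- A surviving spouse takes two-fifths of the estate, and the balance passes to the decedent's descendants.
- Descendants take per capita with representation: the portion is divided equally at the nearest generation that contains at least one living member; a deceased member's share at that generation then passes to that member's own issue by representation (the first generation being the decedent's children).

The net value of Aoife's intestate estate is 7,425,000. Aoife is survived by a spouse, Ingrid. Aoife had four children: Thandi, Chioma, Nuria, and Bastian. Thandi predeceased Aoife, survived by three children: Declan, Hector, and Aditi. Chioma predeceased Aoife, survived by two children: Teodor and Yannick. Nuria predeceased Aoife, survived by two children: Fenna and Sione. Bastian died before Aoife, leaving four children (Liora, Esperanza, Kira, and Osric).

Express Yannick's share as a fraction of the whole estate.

Yannick receives 3/55 of the estate.

Ingrid takes two-fifths of 7,425,000 = 2,970,000. The remaining 4,455,000 passes to the descendants.
No child survives, so the initial division is made at the grandchildren's generation.
The descendants' portion (4,455,000) is divided into 11 shares of 405,000: Declan, Hector, Aditi, Teodor, Yannick, Fenna, Sione, Liora, Esperanza, Kira, and Osric each take 405,000.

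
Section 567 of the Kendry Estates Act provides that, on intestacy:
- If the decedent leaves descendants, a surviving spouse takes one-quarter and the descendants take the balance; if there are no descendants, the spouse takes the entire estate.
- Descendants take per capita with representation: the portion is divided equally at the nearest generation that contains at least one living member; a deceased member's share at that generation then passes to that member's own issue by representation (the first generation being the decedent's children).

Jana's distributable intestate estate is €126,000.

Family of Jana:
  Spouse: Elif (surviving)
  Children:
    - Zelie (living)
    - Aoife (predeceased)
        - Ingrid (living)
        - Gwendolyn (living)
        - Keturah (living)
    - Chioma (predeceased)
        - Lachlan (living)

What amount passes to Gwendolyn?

Elif takes one-quarter of €126,000 = €31,500. The remaining €94,500 passes to the descendants.
The descendants' portion (€94,500) is divided into 3 shares of €31,500: Zelie takes €31,500; Aoife's €31,500 share passes to Aoife's issue; Chioma's €31,500 share passes to Chioma's issue.
Aoife's share (€31,500) is divided into 3 shares of €10,500: Ingrid, Gwendolyn, and Keturah each take €10,500.
Chioma's share (€31,500) passes entirely to Lachlan.

Gwendolyn receives €10,500.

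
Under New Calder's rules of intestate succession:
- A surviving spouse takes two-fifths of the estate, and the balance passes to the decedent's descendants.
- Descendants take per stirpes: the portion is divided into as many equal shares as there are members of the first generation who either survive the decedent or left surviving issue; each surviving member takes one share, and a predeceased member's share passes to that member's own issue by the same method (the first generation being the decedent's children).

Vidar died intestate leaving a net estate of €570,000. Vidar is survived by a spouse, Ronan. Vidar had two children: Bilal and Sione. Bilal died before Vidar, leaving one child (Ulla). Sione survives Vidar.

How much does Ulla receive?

Ulla receives €171,000.

Ronan takes two-fifths of €570,000 = €228,000. The remaining €342,000 passes to the descendants.
The descendants' portion (€342,000) is divided into 2 shares of €171,000: Sione takes €171,000; Bilal's €171,000 share passes to Bilal's issue.
Bilal's share (€171,000) passes entirely to Ulla.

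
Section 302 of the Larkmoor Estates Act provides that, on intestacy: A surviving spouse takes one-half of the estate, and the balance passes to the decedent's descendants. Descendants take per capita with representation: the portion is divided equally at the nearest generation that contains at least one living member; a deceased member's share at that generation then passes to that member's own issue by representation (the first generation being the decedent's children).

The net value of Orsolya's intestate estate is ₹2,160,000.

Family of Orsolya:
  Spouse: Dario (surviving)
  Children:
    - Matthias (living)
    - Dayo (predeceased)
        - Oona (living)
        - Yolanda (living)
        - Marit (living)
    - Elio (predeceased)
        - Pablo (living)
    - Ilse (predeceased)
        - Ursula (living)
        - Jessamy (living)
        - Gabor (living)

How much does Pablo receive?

Dario takes one-half of ₹2,160,000 = ₹1,080,000. The remaining ₹1,080,000 passes to the descendants.
The descendants' portion (₹1,080,000) is divided into 4 shares of ₹270,000: Matthias takes ₹270,000; Dayo's ₹270,000 share passes to Dayo's issue; Elio's ₹270,000 share passes to Elio's issue; Ilse's ₹270,000 share passes to Ilse's issue.
Dayo's share (₹270,000) is divided into 3 shares of ₹90,000: Oona, Yolanda, and Marit each take ₹90,000.
Elio's share (₹270,000) passes entirely to Pablo.
Ilse's share (₹270,000) is divided into 3 shares of ₹90,000: Ursula, Jessamy, and Gabor each take ₹90,000.

Pablo receives ₹270,000.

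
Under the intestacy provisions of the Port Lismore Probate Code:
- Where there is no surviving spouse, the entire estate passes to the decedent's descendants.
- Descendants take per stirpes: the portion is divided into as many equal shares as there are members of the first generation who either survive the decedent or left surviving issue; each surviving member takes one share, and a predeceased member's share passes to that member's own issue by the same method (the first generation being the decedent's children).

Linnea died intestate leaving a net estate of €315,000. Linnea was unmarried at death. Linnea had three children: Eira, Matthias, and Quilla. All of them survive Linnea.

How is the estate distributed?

The entire €315,000 passes to the descendants.
That amount (€315,000) is divided into 3 shares of €105,000: Eira, Matthias, and Quilla each take €105,000.

Eira: €105,000; Matthias: €105,000; Quilla: €105,000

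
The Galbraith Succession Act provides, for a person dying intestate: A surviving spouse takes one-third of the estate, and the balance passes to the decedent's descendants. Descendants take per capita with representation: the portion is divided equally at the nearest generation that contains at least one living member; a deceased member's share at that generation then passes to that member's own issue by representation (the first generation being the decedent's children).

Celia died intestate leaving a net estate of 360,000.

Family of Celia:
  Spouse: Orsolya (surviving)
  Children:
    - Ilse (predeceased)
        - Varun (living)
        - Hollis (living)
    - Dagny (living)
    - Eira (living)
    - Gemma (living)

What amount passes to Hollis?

Hollis receives 30,000.

Orsolya takes one-third of 360,000 = 120,000. The remaining 240,000 passes to the descendants.
The descendants' portion (240,000) is divided into 4 shares of 60,000: Dagny, Eira, and Gemma each take 60,000; Ilse's 60,000 share passes to Ilse's issue.
Ilse's share (60,000) is divided into 2 shares of 30,000: Varun and Hollis each take 30,000.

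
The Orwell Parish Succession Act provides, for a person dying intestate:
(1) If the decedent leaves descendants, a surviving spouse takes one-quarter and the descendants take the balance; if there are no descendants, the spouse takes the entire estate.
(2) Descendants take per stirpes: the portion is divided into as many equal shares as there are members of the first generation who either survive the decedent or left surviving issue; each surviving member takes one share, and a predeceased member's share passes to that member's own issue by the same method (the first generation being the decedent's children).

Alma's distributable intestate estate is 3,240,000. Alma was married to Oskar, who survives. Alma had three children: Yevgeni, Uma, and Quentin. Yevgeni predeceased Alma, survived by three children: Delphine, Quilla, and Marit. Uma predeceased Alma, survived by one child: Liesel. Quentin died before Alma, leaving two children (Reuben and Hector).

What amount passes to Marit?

Marit receives 270,000.

Oskar takes one-quarter of 3,240,000 = 810,000. The remaining 2,430,000 passes to the descendants.
The descendants' portion (2,430,000) is divided into 3 shares of 810,000: Yevgeni's 810,000 share passes to Yevgeni's issue; Uma's 810,000 share passes to Uma's issue; Quentin's 810,000 share passes to Quentin's issue.
Yevgeni's share (810,000) is divided into 3 shares of 270,000: Delphine, Quilla, and Marit each take 270,000.
Uma's share (810,000) passes entirely to Liesel.
Quentin's share (810,000) is divided into 2 shares of 405,000: Reuben and Hector each take 405,000.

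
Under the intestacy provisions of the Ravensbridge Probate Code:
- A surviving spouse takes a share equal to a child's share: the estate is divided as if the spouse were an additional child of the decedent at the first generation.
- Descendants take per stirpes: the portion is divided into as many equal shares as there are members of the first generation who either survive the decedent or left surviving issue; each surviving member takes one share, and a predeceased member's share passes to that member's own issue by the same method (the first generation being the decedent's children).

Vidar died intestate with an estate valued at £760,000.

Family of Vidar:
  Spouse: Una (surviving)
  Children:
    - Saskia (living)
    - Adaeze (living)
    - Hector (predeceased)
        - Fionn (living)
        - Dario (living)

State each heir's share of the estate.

Una: £190,000; Saskia: £190,000; Adaeze: £190,000; Fionn: £95,000; Dario: £95,000

The spouse counts as an additional share at the children's level, so there are 4 primary shares of £190,000. Una takes one such share (£190,000).
The children's combined portion (£570,000) is divided into 3 shares of £190,000: Saskia and Adaeze each take £190,000; Hector's £190,000 share passes to Hector's issue.
Hector's share (£190,000) is divided into 2 shares of £95,000: Fionn and Dario each take £95,000.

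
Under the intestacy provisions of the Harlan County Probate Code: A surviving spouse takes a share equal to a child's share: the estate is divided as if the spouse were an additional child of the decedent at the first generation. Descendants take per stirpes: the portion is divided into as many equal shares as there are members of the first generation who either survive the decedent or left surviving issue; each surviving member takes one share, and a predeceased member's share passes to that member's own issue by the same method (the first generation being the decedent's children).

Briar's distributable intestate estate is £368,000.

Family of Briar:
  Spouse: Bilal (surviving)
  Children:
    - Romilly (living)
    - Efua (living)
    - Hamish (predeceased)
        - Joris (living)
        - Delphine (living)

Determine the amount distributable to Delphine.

The spouse counts as an additional share at the children's level, so there are 4 primary shares of £92,000. Bilal takes one such share (£92,000).
The children's combined portion (£276,000) is divided into 3 shares of £92,000: Romilly and Efua each take £92,000; Hamish's £92,000 share passes to Hamish's issue.
Hamish's share (£92,000) is divided into 2 shares of £46,000: Joris and Delphine each take £46,000.

Delphine receives £46,000.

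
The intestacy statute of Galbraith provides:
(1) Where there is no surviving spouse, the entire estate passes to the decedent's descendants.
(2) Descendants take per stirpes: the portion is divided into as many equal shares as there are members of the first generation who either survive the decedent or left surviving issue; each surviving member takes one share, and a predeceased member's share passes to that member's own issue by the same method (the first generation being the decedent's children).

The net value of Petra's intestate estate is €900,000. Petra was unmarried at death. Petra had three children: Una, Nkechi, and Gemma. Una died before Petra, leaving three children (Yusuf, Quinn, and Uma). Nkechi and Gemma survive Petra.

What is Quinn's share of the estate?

Quinn receives €100,000.

The entire €900,000 passes to the descendants.
That amount (€900,000) is divided into 3 shares of €300,000: Nkechi and Gemma each take €300,000; Una's €300,000 share passes to Una's issue.
Una's share (€300,000) is divided into 3 shares of €100,000: Yusuf, Quinn, and Uma each take €100,000.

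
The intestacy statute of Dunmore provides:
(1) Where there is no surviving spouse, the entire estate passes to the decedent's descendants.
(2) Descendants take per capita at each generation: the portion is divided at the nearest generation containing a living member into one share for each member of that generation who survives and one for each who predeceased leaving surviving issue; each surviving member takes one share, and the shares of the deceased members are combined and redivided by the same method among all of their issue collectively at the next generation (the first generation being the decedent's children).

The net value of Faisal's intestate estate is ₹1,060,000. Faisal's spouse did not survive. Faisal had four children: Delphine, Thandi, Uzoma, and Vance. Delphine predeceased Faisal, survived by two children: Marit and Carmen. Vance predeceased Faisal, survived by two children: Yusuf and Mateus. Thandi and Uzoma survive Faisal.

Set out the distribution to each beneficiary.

Marit: ₹132,500; Carmen: ₹132,500; Thandi: ₹265,000; Uzoma: ₹265,000; Yusuf: ₹132,500; Mateus: ₹132,500

The entire ₹1,060,000 passes to the descendants.
That amount (₹1,060,000) is divided at the children's generation into 4 shares of ₹265,000. Thandi and Uzoma each take ₹265,000. The 2 shares of the deceased (Delphine and Vance) are combined into a pool of ₹530,000.
That pool (₹530,000) is divided at the grandchildren's generation equally among Marit, Carmen, Yusuf, and Mateus: ₹132,500 each.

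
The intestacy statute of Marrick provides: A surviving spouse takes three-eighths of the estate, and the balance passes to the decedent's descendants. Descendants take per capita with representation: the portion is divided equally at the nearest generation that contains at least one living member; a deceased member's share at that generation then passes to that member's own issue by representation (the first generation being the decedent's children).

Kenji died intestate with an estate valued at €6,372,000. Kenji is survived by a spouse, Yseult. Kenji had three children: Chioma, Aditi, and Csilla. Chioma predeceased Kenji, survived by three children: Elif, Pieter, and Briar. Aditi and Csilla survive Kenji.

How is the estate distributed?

Yseult takes three-eighths of €6,372,000 = €2,389,500. The remaining €3,982,500 passes to the descendants.
The descendants' portion (€3,982,500) is divided into 3 shares of €1,327,500: Aditi and Csilla each take €1,327,500; Chioma's €1,327,500 share passes to Chioma's issue.
Chioma's share (€1,327,500) is divided into 3 shares of €442,500: Elif, Pieter, and Briar each take €442,500.

Yseult: €2,389,500; Elif: €442,500; Pieter: €442,500; Briar: €442,500; Aditi: €1,327,500; Csilla: €1,327,500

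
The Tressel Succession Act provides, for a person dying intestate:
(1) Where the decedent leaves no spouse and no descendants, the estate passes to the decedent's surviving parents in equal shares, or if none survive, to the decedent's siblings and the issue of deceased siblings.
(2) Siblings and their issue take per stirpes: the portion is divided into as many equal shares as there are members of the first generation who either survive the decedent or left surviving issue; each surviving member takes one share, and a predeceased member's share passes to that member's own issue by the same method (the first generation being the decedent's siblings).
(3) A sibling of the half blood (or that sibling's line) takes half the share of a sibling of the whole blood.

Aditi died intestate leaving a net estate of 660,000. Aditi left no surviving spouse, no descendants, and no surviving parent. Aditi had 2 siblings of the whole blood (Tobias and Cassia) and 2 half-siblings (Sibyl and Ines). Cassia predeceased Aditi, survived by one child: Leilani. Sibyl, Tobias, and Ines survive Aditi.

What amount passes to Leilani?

Leilani receives 220,000.

The entire 660,000 passes to the siblings and their issue.
Counting each half-blood sibling's line as half a unit, there are 3 units in 660,000, so one unit is 220,000. Whole-blood lines (Tobias and Cassia) take 220,000 each; half-blood lines (Sibyl and Ines) take 110,000 each.
Cassia's share (220,000) passes entirely to Leilani.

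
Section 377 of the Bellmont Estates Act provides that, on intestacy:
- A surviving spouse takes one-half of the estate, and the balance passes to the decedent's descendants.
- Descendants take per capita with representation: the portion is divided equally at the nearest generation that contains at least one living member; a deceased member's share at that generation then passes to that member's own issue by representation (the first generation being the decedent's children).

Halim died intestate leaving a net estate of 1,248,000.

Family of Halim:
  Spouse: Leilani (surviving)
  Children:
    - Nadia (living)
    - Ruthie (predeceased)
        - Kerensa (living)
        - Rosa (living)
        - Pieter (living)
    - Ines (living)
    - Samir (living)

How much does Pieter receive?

Pieter receives 52,000.

Leilani takes one-half of 1,248,000 = 624,000. The remaining 624,000 passes to the descendants.
The descendants' portion (624,000) is divided into 4 shares of 156,000: Nadia, Ines, and Samir each take 156,000; Ruthie's 156,000 share passes to Ruthie's issue.
Ruthie's share (156,000) is divided into 3 shares of 52,000: Kerensa, Rosa, and Pieter each take 52,000.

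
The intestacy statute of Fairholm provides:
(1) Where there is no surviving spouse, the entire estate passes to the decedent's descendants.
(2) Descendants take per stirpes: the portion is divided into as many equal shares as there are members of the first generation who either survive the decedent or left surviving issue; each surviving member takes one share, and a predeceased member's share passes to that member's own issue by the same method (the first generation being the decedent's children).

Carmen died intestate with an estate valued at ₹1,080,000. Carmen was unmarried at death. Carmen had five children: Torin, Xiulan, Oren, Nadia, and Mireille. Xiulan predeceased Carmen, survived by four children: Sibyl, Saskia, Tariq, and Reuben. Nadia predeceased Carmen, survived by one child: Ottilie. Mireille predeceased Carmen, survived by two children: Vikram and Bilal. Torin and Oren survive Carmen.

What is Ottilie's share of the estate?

The entire ₹1,080,000 passes to the descendants.
That amount (₹1,080,000) is divided into 5 shares of ₹216,000: Torin and Oren each take ₹216,000; Xiulan's ₹216,000 share passes to Xiulan's issue; Nadia's ₹216,000 share passes to Nadia's issue; Mireille's ₹216,000 share passes to Mireille's issue.
Xiulan's share (₹216,000) is divided into 4 shares of ₹54,000: Sibyl, Saskia, Tariq, and Reuben each take ₹54,000.
Nadia's share (₹216,000) passes entirely to Ottilie.
Mireille's share (₹216,000) is divided into 2 shares of ₹108,000: Vikram and Bilal each take ₹108,000.

Ottilie receives ₹216,000.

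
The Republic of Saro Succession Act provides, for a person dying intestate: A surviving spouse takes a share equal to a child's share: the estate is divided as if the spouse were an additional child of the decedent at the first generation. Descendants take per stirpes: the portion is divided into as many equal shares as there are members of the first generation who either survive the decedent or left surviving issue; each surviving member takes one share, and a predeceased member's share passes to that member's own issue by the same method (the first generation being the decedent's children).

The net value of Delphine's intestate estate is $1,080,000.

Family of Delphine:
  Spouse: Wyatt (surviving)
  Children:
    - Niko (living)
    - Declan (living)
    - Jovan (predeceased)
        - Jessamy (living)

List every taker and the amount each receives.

The spouse counts as an additional share at the children's level, so there are 4 primary shares of $270,000. Wyatt takes one such share ($270,000).
The children's combined portion ($810,000) is divided into 3 shares of $270,000: Niko and Declan each take $270,000; Jovan's $270,000 share passes to Jovan's issue.
Jovan's share ($270,000) passes entirely to Jessamy.

Wyatt: $270,000; Niko: $270,000; Declan: $270,000; Jessamy: $270,000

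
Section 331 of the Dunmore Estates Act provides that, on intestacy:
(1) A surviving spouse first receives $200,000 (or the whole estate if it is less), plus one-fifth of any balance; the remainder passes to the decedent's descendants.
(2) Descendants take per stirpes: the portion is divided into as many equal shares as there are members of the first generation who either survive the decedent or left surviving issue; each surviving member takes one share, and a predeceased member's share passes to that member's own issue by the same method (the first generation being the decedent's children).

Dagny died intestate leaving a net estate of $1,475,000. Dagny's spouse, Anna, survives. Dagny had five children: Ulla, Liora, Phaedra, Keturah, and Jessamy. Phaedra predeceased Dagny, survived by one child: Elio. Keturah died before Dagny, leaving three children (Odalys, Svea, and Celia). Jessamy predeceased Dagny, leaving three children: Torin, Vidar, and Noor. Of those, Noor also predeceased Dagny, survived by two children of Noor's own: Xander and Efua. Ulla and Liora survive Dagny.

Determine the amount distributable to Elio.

Elio receives $204,000.

Anna first takes $200,000, leaving a balance of $1,275,000. Anna then takes one-fifth of the balance ($255,000), for a total of $455,000. The remaining $1,020,000 passes to the descendants.
The descendants' portion ($1,020,000) is divided into 5 shares of $204,000: Ulla and Liora each take $204,000; Phaedra's $204,000 share passes to Phaedra's issue; Keturah's $204,000 share passes to Keturah's issue; Jessamy's $204,000 share passes to Jessamy's issue.
Phaedra's share ($204,000) passes entirely to Elio.
Keturah's share ($204,000) is divided into 3 shares of $68,000: Odalys, Svea, and Celia each take $68,000.
Jessamy's share ($204,000) is divided into 3 shares of $68,000: Torin and Vidar each take $68,000; Noor's $68,000 share passes to Noor's issue.
Noor's share ($68,000) is divided into 2 shares of $34,000: Xander and Efua each take $34,000.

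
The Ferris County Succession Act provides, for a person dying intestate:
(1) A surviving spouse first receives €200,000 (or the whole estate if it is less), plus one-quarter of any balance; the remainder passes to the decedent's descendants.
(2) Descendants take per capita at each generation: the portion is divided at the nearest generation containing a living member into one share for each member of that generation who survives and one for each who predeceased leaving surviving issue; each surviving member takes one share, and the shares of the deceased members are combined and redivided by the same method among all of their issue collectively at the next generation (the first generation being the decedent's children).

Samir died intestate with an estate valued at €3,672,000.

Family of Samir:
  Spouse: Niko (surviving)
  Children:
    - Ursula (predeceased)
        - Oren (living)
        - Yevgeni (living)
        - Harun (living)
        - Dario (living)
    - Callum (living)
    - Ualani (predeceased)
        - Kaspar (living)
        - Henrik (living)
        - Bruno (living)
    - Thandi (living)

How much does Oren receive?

Oren receives €186,000.

Niko first takes €200,000, leaving a balance of €3,472,000. Niko then takes one-quarter of the balance (€868,000), for a total of €1,068,000. The remaining €2,604,000 passes to the descendants.
The descendants' portion (€2,604,000) is divided at the children's generation into 4 shares of €651,000. Callum and Thandi each take €651,000. The 2 shares of the deceased (Ursula and Ualani) are combined into a pool of €1,302,000.
That pool (€1,302,000) is divided at the grandchildren's generation equally among Oren, Yevgeni, Harun, Dario, Kaspar, Henrik, and Bruno: €186,000 each.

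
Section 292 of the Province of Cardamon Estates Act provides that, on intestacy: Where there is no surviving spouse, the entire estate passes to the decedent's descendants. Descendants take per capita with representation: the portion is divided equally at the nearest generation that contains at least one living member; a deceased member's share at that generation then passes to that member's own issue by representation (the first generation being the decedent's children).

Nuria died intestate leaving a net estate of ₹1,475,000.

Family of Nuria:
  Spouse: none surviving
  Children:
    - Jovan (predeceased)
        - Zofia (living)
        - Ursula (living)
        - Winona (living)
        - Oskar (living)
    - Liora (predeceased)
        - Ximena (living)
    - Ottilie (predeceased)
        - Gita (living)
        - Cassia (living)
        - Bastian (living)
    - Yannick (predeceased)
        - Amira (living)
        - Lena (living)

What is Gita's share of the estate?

The entire ₹1,475,000 passes to the descendants.
No child survives, so the initial division is made at the grandchildren's generation.
That amount (₹1,475,000) is divided into 10 shares of ₹147,500: Zofia, Ursula, Winona, Oskar, Ximena, Gita, Cassia, Bastian, Amira, and Lena each take ₹147,500.

Gita receives ₹147,500.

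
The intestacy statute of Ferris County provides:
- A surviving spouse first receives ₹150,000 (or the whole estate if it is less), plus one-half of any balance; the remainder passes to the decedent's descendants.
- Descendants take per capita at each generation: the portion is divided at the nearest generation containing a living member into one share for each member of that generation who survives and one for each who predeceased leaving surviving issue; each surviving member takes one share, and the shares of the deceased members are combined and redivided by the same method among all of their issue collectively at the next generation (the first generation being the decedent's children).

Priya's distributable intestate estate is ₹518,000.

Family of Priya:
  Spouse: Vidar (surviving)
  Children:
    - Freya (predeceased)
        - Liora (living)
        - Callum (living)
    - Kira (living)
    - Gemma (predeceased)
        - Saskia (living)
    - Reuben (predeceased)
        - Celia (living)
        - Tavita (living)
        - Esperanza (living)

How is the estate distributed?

Vidar: ₹334,000; Liora: ₹23,000; Callum: ₹23,000; Kira: ₹46,000; Saskia: ₹23,000; Celia: ₹23,000; Tavita: ₹23,000; Esperanza: ₹23,000

Vidar first takes ₹150,000, leaving a balance of ₹368,000. Vidar then takes one-half of the balance (₹184,000), for a total of ₹334,000. The remaining ₹184,000 passes to the descendants.
The descendants' portion (₹184,000) is divided at the children's generation into 4 shares of ₹46,000. Kira takes ₹46,000. The 3 shares of the deceased (Freya, Gemma, and Reuben) are combined into a pool of ₹138,000.
That pool (₹138,000) is divided at the grandchildren's generation equally among Liora, Callum, Saskia, Celia, Tavita, and Esperanza: ₹23,000 each.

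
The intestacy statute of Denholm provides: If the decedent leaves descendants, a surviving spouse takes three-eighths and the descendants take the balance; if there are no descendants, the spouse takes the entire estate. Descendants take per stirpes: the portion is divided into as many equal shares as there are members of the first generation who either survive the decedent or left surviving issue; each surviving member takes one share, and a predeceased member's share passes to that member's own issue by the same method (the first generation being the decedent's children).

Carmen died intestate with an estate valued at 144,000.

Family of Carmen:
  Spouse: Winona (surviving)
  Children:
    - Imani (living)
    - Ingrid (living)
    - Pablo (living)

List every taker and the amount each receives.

Winona: 54,000; Imani: 30,000; Ingrid: 30,000; Pablo: 30,000

Winona takes three-eighths of 144,000 = 54,000. The remaining 90,000 passes to the descendants.
The descendants' portion (90,000) is divided into 3 shares of 30,000: Imani, Ingrid, and Pablo each take 30,000.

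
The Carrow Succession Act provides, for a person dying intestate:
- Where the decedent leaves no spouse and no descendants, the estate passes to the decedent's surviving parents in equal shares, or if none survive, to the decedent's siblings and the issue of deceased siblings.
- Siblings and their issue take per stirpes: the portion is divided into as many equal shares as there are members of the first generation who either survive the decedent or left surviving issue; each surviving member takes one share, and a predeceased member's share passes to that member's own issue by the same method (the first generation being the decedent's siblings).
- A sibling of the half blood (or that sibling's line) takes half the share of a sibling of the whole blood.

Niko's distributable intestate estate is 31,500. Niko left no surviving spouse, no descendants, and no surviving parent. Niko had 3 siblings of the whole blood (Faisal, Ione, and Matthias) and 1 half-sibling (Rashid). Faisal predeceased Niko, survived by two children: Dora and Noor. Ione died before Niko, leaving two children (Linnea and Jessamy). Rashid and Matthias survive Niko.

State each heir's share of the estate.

The entire 31,500 passes to the siblings and their issue.
Counting each half-blood sibling's line as half a unit, there are 7/2 units in 31,500, so one unit is 9,000. Whole-blood lines (Faisal, Ione, and Matthias) take 9,000 each; half-blood lines (Rashid) take 4,500 each.
Faisal's share (9,000) is divided into 2 shares of 4,500: Dora and Noor each take 4,500.
Ione's share (9,000) is divided into 2 shares of 4,500: Linnea and Jessamy each take 4,500.

Dora: 4,500; Noor: 4,500; Linnea: 4,500; Jessamy: 4,500; Rashid: 4,500; Matthias: 9,000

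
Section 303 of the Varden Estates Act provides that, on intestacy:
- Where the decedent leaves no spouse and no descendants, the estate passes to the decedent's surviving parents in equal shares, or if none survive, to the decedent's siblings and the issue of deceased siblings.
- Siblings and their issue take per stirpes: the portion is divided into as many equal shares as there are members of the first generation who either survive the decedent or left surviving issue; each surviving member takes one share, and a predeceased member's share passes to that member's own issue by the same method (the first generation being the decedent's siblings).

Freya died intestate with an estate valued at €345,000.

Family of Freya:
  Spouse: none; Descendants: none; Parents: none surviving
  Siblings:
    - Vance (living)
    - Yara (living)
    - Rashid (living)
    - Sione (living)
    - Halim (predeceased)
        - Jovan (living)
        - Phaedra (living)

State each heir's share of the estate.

The entire €345,000 passes to the siblings and their issue.
That amount (€345,000) is divided into 5 shares of €69,000: Vance, Yara, Rashid, and Sione each take €69,000; Halim's €69,000 share passes to Halim's issue.
Halim's share (€69,000) is divided into 2 shares of €34,500: Jovan and Phaedra each take €34,500.

Vance: €69,000; Yara: €69,000; Rashid: €69,000; Sione: €69,000; Jovan: €34,500; Phaedra: €34,500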